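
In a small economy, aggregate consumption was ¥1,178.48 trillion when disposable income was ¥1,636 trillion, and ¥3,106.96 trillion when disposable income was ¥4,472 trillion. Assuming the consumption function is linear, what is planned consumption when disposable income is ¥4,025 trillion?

MPC = (3106.96 − 1178.48)/(4472 − 1636) = 1928.48/2836 = 0.68
a = 1178.48 − 0.68(1636) = 1178.48 − 1112.48 = 66
C = 66 + 0.68(4025) = 66 + 2737 = 2803

C = 2803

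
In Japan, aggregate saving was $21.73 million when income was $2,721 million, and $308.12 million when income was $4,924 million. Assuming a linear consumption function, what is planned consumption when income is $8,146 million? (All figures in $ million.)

C = 7419.02

MPS = ΔS/ΔY = (308.12 − 21.73)/(4924 − 2721) = 286.39/2203 = 0.13
MPC = 1 − MPS = 0.87
Autonomous saving = 21.73 − 0.13(2721) = -332, so a = 332
C = 332 + 0.87(8146) = 332 + 7087.02 = 7419.02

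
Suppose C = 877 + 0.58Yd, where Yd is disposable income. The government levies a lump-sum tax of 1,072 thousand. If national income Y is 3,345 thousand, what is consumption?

Yd = Y − T = 3345 − 1072 = 2273
C = 877 + 0.58(2273) = 877 + 1318.34 = 2195.34

C = 2195.34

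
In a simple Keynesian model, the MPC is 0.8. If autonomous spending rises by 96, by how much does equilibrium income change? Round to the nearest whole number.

ΔY ≈ 480

The multiplier is 1/(1 − MPC) = 1/0.2.
ΔY = 96/0.2 = 480.00 ≈ 480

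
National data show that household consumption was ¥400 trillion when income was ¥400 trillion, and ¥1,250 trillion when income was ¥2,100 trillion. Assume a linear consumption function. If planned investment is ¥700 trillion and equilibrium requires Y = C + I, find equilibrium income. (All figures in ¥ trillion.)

Y = 1800

MPC = (1250 − 400)/(2100 − 400) = 850/1700 = 0.5
a = 400 − 0.5(400) = 200
Equilibrium: Y = 200 + 0.5Y + 700
0.5Y = 900, so Y = 900/0.5 = 1800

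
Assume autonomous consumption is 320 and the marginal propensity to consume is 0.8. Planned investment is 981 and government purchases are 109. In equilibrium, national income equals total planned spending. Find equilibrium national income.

Y = 7050

Y = C + I + G = 320 + 0.8Y + 981 + 109
Y − 0.8Y = 1410
0.2Y = 1410, so Y = 1410/0.2 = 7050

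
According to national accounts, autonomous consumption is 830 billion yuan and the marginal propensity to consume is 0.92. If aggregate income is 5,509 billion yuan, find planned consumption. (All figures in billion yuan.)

C = 830 + 0.92(5509) = 830 + 5068.28 = 5898.28

C = 5898.28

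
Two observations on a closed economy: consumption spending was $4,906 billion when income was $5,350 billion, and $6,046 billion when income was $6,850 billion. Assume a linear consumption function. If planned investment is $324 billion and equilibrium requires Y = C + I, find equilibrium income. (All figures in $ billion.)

MPC = (6046 − 4906)/(6850 − 5350) = 1140/1500 = 0.76
a = 4906 − 0.76(5350) = 840
Equilibrium: Y = 840 + 0.76Y + 324
0.24Y = 1164, so Y = 1164/0.24 = 4850

Y = 4850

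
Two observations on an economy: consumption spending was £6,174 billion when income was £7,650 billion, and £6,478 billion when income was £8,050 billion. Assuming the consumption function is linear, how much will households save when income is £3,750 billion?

MPC = (6478 − 6174)/(8050 − 7650) = 304/400 = 0.76
a = 6174 − 0.76(7650) = 6174 − 5814 = 360
C = 360 + 0.76(3750) = 3210
S = 3750 − 3210 = 540

S = 540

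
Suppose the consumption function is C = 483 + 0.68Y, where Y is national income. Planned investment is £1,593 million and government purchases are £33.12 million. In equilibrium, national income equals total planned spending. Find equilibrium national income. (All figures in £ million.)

Y = 6591

Y = C + I + G = 483 + 0.68Y + 1593 + 33.12
Y − 0.68Y = 2109.12
0.32Y = 2109.12, so Y = 2109.12/0.32 = 6591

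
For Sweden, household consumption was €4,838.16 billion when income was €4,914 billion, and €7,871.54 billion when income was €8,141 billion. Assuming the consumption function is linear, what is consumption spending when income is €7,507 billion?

MPC = (7871.54 − 4838.16)/(8141 − 4914) = 3033.38/3227 = 0.94
a = 4838.16 − 0.94(4914) = 4838.16 − 4619.16 = 219
C = 219 + 0.94(7507) = 219 + 7056.58 = 7275.58

C = 7275.58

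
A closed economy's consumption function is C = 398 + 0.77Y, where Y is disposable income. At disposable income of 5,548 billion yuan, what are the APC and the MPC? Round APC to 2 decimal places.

MPC = 0.77 (the slope of the consumption function)
C = 398 + 0.77(5548) = 4669.96, so APC = 4669.96/5548 = 0.84

APC = 0.84; MPC = 0.77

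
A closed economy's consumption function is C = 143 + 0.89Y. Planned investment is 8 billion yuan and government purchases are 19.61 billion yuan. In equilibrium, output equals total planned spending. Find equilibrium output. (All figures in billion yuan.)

Y = 1551

Y = C + I + G = 143 + 0.89Y + 8 + 19.61
Y − 0.89Y = 170.61
0.11Y = 170.61, so Y = 170.61/0.11 = 1551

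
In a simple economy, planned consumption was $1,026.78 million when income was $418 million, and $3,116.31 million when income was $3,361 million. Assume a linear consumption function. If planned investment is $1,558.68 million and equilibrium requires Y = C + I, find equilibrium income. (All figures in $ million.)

MPC = (3116.31 − 1026.78)/(3361 − 418) = 2089.53/2943 = 0.71
a = 1026.78 − 0.71(418) = 730
Equilibrium: Y = 730 + 0.71Y + 1558.68
0.29Y = 2288.68, so Y = 2288.68/0.29 = 7892

Y = 7892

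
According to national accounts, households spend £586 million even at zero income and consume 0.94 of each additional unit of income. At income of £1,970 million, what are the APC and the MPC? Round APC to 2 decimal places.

MPC = 0.94 (the slope of the consumption function)
C = 586 + 0.94(1970) = 2437.8, so APC = 2437.8/1970 = 1.24

APC = 1.24; MPC = 0.94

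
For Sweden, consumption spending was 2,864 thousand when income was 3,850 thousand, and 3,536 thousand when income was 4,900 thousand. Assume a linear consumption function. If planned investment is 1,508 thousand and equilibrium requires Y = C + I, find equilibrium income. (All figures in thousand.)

MPC = (3536 − 2864)/(4900 − 3850) = 672/1050 = 0.64
a = 2864 − 0.64(3850) = 400
Equilibrium: Y = 400 + 0.64Y + 1508
0.36Y = 1908, so Y = 1908/0.36 = 5300

Y = 5300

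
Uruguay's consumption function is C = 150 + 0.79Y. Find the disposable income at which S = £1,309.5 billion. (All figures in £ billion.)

Y = 6950

S = Y − C = -150 + 0.21Y
-150 + 0.21Y = 1309.5, so 0.21Y = 1459.5 and Y = 6950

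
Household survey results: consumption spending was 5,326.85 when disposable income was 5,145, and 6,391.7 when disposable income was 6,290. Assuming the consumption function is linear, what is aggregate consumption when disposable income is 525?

MPC = (6391.7 − 5326.85)/(6290 − 5145) = 1064.85/1145 = 0.93
a = 5326.85 − 0.93(5145) = 5326.85 − 4784.85 = 542
C = 542 + 0.93(525) = 542 + 488.25 = 1030.25

C = 1030.25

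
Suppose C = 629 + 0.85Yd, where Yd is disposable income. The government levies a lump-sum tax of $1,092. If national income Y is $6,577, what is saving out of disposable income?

S = 193.75

Yd = Y − T = 6577 − 1092 = 5485
C = 629 + 0.85(5485) = 629 + 4662.25 = 5291.25
S = Yd − C = 5485 − 5291.25 = 193.75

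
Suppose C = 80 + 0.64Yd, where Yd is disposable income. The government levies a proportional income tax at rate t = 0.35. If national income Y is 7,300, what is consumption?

C = 3116.8

Yd = (1 − 0.35)(7300) = 0.65(7300) = 4745
C = 80 + 0.64(4745) = 80 + 3036.8 = 3116.8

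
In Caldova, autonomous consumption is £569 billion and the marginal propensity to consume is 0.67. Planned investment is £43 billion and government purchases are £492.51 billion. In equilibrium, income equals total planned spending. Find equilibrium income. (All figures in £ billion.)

Y = 3347

Y = C + I + G = 569 + 0.67Y + 43 + 492.51
Y − 0.67Y = 1104.51
0.33Y = 1104.51, so Y = 1104.51/0.33 = 3347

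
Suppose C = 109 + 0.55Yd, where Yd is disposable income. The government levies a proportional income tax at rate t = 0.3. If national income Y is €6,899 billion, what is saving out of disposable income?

S = 2064.185

Yd = (1 − 0.3)(6899) = 0.7(6899) = 4829.3
C = 109 + 0.55(4829.3) = 109 + 2656.115 = 2765.115
S = Yd − C = 4829.3 − 2765.115 = 2064.185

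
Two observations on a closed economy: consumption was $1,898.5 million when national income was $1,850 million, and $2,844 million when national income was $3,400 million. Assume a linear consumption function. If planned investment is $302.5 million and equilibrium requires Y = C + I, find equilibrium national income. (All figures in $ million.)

MPC = (2844 − 1898.5)/(3400 − 1850) = 945.5/1550 = 0.61
a = 1898.5 − 0.61(1850) = 770
Equilibrium: Y = 770 + 0.61Y + 302.5
0.39Y = 1072.5, so Y = 1072.5/0.39 = 2750

Y = 2750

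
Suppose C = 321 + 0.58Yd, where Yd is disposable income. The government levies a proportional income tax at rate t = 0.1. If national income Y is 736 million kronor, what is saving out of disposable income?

S = -42.792

Yd = (1 − 0.1)(736) = 0.9(736) = 662.4
C = 321 + 0.58(662.4) = 321 + 384.192 = 705.192
S = Yd − C = 662.4 − 705.192 = -42.792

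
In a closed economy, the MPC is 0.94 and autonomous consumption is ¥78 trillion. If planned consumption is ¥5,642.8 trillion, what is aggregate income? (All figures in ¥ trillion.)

78 + 0.94Y = 5642.8
0.94Y = 5564.8, so Y = 5564.8/0.94 = 5920

Y = 5920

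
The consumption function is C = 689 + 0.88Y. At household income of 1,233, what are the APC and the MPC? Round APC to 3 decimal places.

MPC = 0.88 (the slope of the consumption function)
C = 689 + 0.88(1233) = 1774.04, so APC = 1774.04/1233 = 1.439

APC = 1.439; MPC = 0.88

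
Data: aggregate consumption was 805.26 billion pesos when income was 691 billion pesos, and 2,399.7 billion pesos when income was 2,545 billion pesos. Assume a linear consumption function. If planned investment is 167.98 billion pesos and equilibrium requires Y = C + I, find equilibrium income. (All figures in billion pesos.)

MPC = (2399.7 − 805.26)/(2545 − 691) = 1594.44/1854 = 0.86
a = 805.26 − 0.86(691) = 211
Equilibrium: Y = 211 + 0.86Y + 167.98
0.14Y = 378.98, so Y = 378.98/0.14 = 2707

Y = 2707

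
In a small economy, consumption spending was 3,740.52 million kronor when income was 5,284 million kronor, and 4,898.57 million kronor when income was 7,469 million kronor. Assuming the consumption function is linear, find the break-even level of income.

Y = 2000

MPC = (4898.57 − 3740.52)/(7469 − 5284) = 1158.05/2185 = 0.53
a = 3740.52 − 0.53(5284) = 3740.52 − 2800.52 = 940
Break-even: Y = a/(1−MPC) = 940/0.47 = 2000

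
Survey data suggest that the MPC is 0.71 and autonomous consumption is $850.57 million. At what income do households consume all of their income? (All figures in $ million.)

At break-even, C = Y: 850.57 + 0.71Y = Y
0.29Y = 850.57, so Y = 850.57/0.29 = 2933

Y = 2933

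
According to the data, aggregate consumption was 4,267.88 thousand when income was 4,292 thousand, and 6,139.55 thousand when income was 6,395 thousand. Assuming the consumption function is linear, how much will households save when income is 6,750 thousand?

MPC = (6139.55 − 4267.88)/(6395 − 4292) = 1871.67/2103 = 0.89
a = 4267.88 − 0.89(4292) = 4267.88 − 3819.88 = 448
C = 448 + 0.89(6750) = 6455.5
S = 6750 − 6455.5 = 294.5

S = 294.5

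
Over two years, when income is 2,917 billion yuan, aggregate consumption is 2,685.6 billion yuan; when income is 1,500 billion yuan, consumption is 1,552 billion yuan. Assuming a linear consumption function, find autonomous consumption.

a = 352

MPC = ΔC/ΔY = (2685.6 − 1552)/(2917 − 1500) = 1133.6/1417 = 0.8
a = C − MPC·Y = 1552 − 0.8(1500) = 1552 − 1200 = 352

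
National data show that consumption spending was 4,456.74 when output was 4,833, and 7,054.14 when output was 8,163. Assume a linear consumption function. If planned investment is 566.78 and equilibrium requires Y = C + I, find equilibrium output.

Y = 5699

MPC = (7054.14 − 4456.74)/(8163 − 4833) = 2597.4/3330 = 0.78
a = 4456.74 − 0.78(4833) = 687
Equilibrium: Y = 687 + 0.78Y + 566.78
0.22Y = 1253.78, so Y = 1253.78/0.22 = 5699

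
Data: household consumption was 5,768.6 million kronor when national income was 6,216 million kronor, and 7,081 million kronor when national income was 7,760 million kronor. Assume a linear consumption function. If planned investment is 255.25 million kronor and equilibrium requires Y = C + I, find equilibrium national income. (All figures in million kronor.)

Y = 4935

MPC = (7081 − 5768.6)/(7760 − 6216) = 1312.4/1544 = 0.85
a = 5768.6 − 0.85(6216) = 485
Equilibrium: Y = 485 + 0.85Y + 255.25
0.15Y = 740.25, so Y = 740.25/0.15 = 4935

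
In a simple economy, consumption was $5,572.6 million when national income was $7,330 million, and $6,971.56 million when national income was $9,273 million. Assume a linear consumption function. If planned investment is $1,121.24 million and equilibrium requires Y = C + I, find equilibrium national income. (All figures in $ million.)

Y = 5058

MPC = (6971.56 − 5572.6)/(9273 − 7330) = 1398.96/1943 = 0.72
a = 5572.6 − 0.72(7330) = 295
Equilibrium: Y = 295 + 0.72Y + 1121.24
0.28Y = 1416.24, so Y = 1416.24/0.28 = 5058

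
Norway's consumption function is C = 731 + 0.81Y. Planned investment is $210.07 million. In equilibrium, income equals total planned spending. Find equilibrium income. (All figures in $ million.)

Y = C + I = 731 + 0.81Y + 210.07
Y − 0.81Y = 941.07
0.19Y = 941.07, so Y = 941.07/0.19 = 4953

Y = 4953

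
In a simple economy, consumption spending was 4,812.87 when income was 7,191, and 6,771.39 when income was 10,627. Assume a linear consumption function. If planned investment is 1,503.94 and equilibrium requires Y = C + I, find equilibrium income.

MPC = (6771.39 − 4812.87)/(10627 − 7191) = 1958.52/3436 = 0.57
a = 4812.87 − 0.57(7191) = 714
Equilibrium: Y = 714 + 0.57Y + 1503.94
0.43Y = 2217.94, so Y = 2217.94/0.43 = 5158

Y = 5158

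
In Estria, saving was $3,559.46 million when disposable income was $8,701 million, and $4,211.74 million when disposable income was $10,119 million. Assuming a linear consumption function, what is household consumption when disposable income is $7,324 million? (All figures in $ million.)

MPS = ΔS/ΔY = (4211.74 − 3559.46)/(10119 − 8701) = 652.28/1418 = 0.46
MPC = 1 − MPS = 0.54
Autonomous saving = 3559.46 − 0.46(8701) = -443, so a = 443
C = 443 + 0.54(7324) = 443 + 3954.96 = 4397.96

C = 4397.96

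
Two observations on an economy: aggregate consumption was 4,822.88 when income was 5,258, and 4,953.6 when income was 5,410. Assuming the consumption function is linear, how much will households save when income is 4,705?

S = 357.7

MPC = (4953.6 − 4822.88)/(5410 − 5258) = 130.72/152 = 0.86
a = 4822.88 − 0.86(5258) = 4822.88 − 4521.88 = 301
C = 301 + 0.86(4705) = 4347.3
S = 4705 − 4347.3 = 357.7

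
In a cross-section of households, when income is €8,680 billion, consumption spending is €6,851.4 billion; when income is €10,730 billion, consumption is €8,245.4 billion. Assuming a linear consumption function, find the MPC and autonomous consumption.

MPC = ΔC/ΔY = (8245.4 − 6851.4)/(10730 − 8680) = 1394/2050 = 0.68
a = C − MPC·Y = 6851.4 − 0.68(8680) = 6851.4 − 5902.4 = 949

MPC = 0.68; a = 949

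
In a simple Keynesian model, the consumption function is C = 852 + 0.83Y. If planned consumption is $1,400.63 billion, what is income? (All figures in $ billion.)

852 + 0.83Y = 1400.63
0.83Y = 548.63, so Y = 548.63/0.83 = 661

Y = 661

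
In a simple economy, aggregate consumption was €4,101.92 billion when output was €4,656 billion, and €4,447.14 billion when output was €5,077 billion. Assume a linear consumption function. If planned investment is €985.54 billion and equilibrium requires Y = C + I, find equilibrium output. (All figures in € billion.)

MPC = (4447.14 − 4101.92)/(5077 − 4656) = 345.22/421 = 0.82
a = 4101.92 − 0.82(4656) = 284
Equilibrium: Y = 284 + 0.82Y + 985.54
0.18Y = 1269.54, so Y = 1269.54/0.18 = 7053

Y = 7053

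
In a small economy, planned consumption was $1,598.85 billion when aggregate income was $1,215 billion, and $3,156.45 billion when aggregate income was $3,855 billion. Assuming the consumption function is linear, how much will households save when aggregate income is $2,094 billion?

MPC = (3156.45 − 1598.85)/(3855 − 1215) = 1557.6/2640 = 0.59
a = 1598.85 − 0.59(1215) = 1598.85 − 716.85 = 882
C = 882 + 0.59(2094) = 2117.46
S = 2094 − 2117.46 = -23.46

S = -23.46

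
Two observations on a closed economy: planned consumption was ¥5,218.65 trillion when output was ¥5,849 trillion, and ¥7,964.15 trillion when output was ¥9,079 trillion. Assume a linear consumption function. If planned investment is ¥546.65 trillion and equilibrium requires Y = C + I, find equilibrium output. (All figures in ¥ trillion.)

MPC = (7964.15 − 5218.65)/(9079 − 5849) = 2745.5/3230 = 0.85
a = 5218.65 − 0.85(5849) = 247
Equilibrium: Y = 247 + 0.85Y + 546.65
0.15Y = 793.65, so Y = 793.65/0.15 = 5291

Y = 5291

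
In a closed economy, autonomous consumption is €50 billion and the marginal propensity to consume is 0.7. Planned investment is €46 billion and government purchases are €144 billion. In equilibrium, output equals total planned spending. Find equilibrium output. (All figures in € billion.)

Y = C + I + G = 50 + 0.7Y + 46 + 144
Y − 0.7Y = 240
0.3Y = 240, so Y = 240/0.3 = 800

Y = 800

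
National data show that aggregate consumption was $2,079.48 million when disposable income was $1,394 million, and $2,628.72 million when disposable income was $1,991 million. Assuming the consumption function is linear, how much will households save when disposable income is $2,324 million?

S = -611.08

MPC = (2628.72 − 2079.48)/(1991 − 1394) = 549.24/597 = 0.92
a = 2079.48 − 0.92(1394) = 2079.48 − 1282.48 = 797
C = 797 + 0.92(2324) = 2935.08
S = 2324 − 2935.08 = -611.08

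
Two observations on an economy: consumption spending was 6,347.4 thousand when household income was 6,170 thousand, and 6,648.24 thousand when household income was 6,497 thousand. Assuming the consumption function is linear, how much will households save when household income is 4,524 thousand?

S = -309.08

MPC = (6648.24 − 6347.4)/(6497 − 6170) = 300.84/327 = 0.92
a = 6347.4 − 0.92(6170) = 6347.4 − 5676.4 = 671
C = 671 + 0.92(4524) = 4833.08
S = 4524 − 4833.08 = -309.08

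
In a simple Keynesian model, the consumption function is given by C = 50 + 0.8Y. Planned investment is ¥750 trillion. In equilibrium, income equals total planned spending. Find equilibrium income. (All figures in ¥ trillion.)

Y = C + I = 50 + 0.8Y + 750
Y − 0.8Y = 800
0.2Y = 800, so Y = 800/0.2 = 4000

Y = 4000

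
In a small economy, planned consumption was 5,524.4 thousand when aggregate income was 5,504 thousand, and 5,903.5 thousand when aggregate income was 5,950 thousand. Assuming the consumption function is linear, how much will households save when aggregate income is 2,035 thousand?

S = -540.75

MPC = (5903.5 − 5524.4)/(5950 − 5504) = 379.1/446 = 0.85
a = 5524.4 − 0.85(5504) = 5524.4 − 4678.4 = 846
C = 846 + 0.85(2035) = 2575.75
S = 2035 − 2575.75 = -540.75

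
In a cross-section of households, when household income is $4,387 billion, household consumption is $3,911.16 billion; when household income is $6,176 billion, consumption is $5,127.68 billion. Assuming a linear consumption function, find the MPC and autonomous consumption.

MPC = ΔC/ΔY = (5127.68 − 3911.16)/(6176 − 4387) = 1216.52/1789 = 0.68
a = C − MPC·Y = 3911.16 − 0.68(4387) = 3911.16 − 2983.16 = 928

MPC = 0.68; a = 928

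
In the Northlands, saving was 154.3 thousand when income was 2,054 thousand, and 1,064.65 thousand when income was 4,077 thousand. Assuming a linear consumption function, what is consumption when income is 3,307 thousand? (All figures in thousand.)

C = 2588.85

MPS = ΔS/ΔY = (1064.65 − 154.3)/(4077 − 2054) = 910.35/2023 = 0.45
MPC = 1 − MPS = 0.55
Autonomous saving = 154.3 − 0.45(2054) = -770, so a = 770
C = 770 + 0.55(3307) = 770 + 1818.85 = 2588.85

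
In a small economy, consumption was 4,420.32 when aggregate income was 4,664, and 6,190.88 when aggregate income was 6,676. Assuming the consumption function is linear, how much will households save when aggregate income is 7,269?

MPC = (6190.88 − 4420.32)/(6676 − 4664) = 1770.56/2012 = 0.88
a = 4420.32 − 0.88(4664) = 4420.32 − 4104.32 = 316
C = 316 + 0.88(7269) = 6712.72
S = 7269 − 6712.72 = 556.28

S = 556.28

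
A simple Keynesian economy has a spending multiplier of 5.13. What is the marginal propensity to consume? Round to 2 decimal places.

MPC = 0.81

k = 1/(1 − MPC), so 1 − MPC = 1/k = 1/5.13 = 0.1949
MPC = 1 − 0.1949 = 0.81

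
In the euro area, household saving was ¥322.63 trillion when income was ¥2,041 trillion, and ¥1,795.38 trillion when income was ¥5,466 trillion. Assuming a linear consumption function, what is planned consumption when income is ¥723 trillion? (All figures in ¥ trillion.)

C = 967.11

MPS = ΔS/ΔY = (1795.38 − 322.63)/(5466 − 2041) = 1472.75/3425 = 0.43
MPC = 1 − MPS = 0.57
Autonomous saving = 322.63 − 0.43(2041) = -555, so a = 555
C = 555 + 0.57(723) = 555 + 412.11 = 967.11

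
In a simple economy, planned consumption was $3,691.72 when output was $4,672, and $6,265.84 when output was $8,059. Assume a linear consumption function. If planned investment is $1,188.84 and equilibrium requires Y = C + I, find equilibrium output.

Y = 5541

MPC = (6265.84 − 3691.72)/(8059 − 4672) = 2574.12/3387 = 0.76
a = 3691.72 − 0.76(4672) = 141
Equilibrium: Y = 141 + 0.76Y + 1188.84
0.24Y = 1329.84, so Y = 1329.84/0.24 = 5541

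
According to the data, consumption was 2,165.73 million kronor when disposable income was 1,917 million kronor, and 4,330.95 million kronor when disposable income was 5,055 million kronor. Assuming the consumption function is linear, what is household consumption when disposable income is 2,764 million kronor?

MPC = (4330.95 − 2165.73)/(5055 − 1917) = 2165.22/3138 = 0.69
a = 2165.73 − 0.69(1917) = 2165.73 − 1322.73 = 843
C = 843 + 0.69(2764) = 843 + 1907.16 = 2750.16

C = 2750.16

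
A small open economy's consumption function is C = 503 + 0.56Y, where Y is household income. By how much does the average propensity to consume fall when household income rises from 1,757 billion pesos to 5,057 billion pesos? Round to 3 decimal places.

ΔAPC = 0.187

At Y = 1757: C = 503 + 0.56(1757) = 1486.92, APC = 1486.92/1757 = 0.8463
At Y = 5057: C = 3334.92, APC = 3334.92/5057 = 0.6595
Fall in APC = 0.8463 − 0.6595 = 0.1868 ≈ 0.187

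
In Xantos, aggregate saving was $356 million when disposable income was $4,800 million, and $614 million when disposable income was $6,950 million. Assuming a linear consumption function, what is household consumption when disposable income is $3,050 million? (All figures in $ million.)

MPS = ΔS/ΔY = (614 − 356)/(6950 − 4800) = 258/2150 = 0.12
MPC = 1 − MPS = 0.88
Autonomous saving = 356 − 0.12(4800) = -220, so a = 220
C = 220 + 0.88(3050) = 220 + 2684 = 2904

C = 2904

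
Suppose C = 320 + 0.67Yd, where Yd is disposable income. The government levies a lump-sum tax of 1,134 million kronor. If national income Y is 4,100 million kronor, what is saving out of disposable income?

Yd = Y − T = 4100 − 1134 = 2966
C = 320 + 0.67(2966) = 320 + 1987.22 = 2307.22
S = Yd − C = 2966 − 2307.22 = 658.78

S = 658.78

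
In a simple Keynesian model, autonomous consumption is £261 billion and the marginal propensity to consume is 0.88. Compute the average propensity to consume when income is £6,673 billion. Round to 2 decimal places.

APC = 0.92

C = 261 + 0.88(6673) = 6133.24
APC = C/Y = 6133.24/6673 = 0.92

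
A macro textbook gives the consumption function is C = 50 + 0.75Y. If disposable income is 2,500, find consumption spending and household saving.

C = 50 + 0.75(2500) = 50 + 1875 = 1925
S = Y − C = 2500 − 1925 = 575

C = 1925; S = 575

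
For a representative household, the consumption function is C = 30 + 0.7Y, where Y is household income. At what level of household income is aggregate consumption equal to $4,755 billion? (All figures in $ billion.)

30 + 0.7Y = 4755
0.7Y = 4725, so Y = 4725/0.7 = 6750

Y = 6750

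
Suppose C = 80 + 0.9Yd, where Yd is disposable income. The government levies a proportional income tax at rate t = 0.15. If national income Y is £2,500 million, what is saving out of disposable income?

S = 132.5

Yd = (1 − 0.15)(2500) = 0.85(2500) = 2125
C = 80 + 0.9(2125) = 80 + 1912.5 = 1992.5
S = Yd − C = 2125 − 1992.5 = 132.5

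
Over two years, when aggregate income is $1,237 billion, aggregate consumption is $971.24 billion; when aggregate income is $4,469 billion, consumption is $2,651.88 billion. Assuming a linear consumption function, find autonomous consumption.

MPC = ΔC/ΔY = (2651.88 − 971.24)/(4469 − 1237) = 1680.64/3232 = 0.52
a = C − MPC·Y = 971.24 − 0.52(1237) = 971.24 − 643.24 = 328

a = 328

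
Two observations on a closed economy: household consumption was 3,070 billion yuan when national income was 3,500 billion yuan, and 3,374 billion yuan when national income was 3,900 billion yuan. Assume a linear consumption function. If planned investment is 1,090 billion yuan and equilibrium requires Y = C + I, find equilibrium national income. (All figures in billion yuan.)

MPC = (3374 − 3070)/(3900 − 3500) = 304/400 = 0.76
a = 3070 − 0.76(3500) = 410
Equilibrium: Y = 410 + 0.76Y + 1090
0.24Y = 1500, so Y = 1500/0.24 = 6250

Y = 6250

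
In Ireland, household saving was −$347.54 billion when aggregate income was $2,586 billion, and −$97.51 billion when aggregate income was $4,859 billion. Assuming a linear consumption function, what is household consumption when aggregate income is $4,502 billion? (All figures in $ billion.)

MPS = ΔS/ΔY = (-97.51 − (-347.54))/(4859 − 2586) = 250.03/2273 = 0.11
MPC = 1 − MPS = 0.89
Autonomous saving = -347.54 − 0.11(2586) = -632, so a = 632
C = 632 + 0.89(4502) = 632 + 4006.78 = 4638.78

C = 4638.78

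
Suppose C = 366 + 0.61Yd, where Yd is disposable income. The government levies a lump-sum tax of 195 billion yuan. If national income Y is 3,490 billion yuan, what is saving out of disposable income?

Yd = Y − T = 3490 − 195 = 3295
C = 366 + 0.61(3295) = 366 + 2009.95 = 2375.95
S = Yd − C = 3295 − 2375.95 = 919.05

S = 919.05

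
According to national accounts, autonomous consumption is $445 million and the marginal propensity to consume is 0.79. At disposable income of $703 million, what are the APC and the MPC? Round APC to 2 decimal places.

MPC = 0.79 (the slope of the consumption function)
C = 445 + 0.79(703) = 1000.37, so APC = 1000.37/703 = 1.42

APC = 1.42; MPC = 0.79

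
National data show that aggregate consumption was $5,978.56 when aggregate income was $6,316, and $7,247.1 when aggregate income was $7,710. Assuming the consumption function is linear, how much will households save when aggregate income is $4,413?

S = 166.17

MPC = (7247.1 − 5978.56)/(7710 − 6316) = 1268.54/1394 = 0.91
a = 5978.56 − 0.91(6316) = 5978.56 − 5747.56 = 231
C = 231 + 0.91(4413) = 4246.83
S = 4413 − 4246.83 = 166.17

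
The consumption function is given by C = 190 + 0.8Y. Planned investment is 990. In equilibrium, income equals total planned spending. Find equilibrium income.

Y = 5900

Y = C + I = 190 + 0.8Y + 990
Y − 0.8Y = 1180
0.2Y = 1180, so Y = 1180/0.2 = 5900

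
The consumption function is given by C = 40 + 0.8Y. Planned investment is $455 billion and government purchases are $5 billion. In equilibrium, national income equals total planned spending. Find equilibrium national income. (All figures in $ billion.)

Y = C + I + G = 40 + 0.8Y + 455 + 5
Y − 0.8Y = 500
0.2Y = 500, so Y = 500/0.2 = 2500

Y = 2500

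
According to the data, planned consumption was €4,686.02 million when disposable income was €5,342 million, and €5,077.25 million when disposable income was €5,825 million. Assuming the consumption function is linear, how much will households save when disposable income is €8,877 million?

MPC = (5077.25 − 4686.02)/(5825 − 5342) = 391.23/483 = 0.81
a = 4686.02 − 0.81(5342) = 4686.02 − 4327.02 = 359
C = 359 + 0.81(8877) = 7549.37
S = 8877 − 7549.37 = 1327.63

S = 1327.63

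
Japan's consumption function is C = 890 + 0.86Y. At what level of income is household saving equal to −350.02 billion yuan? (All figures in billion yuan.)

Y = 3857

S = Y − C = -890 + 0.14Y
-890 + 0.14Y = -350.02, so 0.14Y = 539.98 and Y = 3857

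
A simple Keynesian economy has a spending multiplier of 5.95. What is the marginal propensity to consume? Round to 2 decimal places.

k = 1/(1 − MPC), so 1 − MPC = 1/k = 1/5.95 = 0.1681
MPC = 1 − 0.1681 = 0.83

MPC = 0.83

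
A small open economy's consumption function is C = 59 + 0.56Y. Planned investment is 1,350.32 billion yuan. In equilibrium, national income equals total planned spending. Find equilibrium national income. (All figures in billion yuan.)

Y = C + I = 59 + 0.56Y + 1350.32
Y − 0.56Y = 1409.32
0.44Y = 1409.32, so Y = 1409.32/0.44 = 3203

Y = 3203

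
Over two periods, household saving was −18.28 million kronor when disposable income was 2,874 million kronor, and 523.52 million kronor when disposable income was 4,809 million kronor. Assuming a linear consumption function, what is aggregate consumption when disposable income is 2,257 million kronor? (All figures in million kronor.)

C = 2448.04

MPS = ΔS/ΔY = (523.52 − (-18.28))/(4809 − 2874) = 541.8/1935 = 0.28
MPC = 1 − MPS = 0.72
Autonomous saving = -18.28 − 0.28(2874) = -823, so a = 823
C = 823 + 0.72(2257) = 823 + 1625.04 = 2448.04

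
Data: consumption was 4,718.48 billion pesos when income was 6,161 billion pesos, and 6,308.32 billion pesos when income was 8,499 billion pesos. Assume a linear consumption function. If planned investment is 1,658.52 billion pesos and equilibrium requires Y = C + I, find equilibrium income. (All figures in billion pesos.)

MPC = (6308.32 − 4718.48)/(8499 − 6161) = 1589.84/2338 = 0.68
a = 4718.48 − 0.68(6161) = 529
Equilibrium: Y = 529 + 0.68Y + 1658.52
0.32Y = 2187.52, so Y = 2187.52/0.32 = 6836

Y = 6836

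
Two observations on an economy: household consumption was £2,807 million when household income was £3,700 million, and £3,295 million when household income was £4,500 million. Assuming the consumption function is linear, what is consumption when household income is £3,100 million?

MPC = (3295 − 2807)/(4500 − 3700) = 488/800 = 0.61
a = 2807 − 0.61(3700) = 2807 − 2257 = 550
C = 550 + 0.61(3100) = 550 + 1891 = 2441

C = 2441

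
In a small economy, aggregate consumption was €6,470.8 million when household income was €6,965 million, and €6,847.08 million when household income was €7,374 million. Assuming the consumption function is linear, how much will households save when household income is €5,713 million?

S = 394.04

MPC = (6847.08 − 6470.8)/(7374 − 6965) = 376.28/409 = 0.92
a = 6470.8 − 0.92(6965) = 6470.8 − 6407.8 = 63
C = 63 + 0.92(5713) = 5318.96
S = 5713 − 5318.96 = 394.04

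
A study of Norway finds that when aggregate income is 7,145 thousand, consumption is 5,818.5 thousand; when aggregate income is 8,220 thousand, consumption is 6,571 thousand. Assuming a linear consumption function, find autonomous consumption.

MPC = ΔC/ΔY = (6571 − 5818.5)/(8220 − 7145) = 752.5/1075 = 0.7
a = C − MPC·Y = 5818.5 − 0.7(7145) = 5818.5 − 5001.5 = 817

a = 817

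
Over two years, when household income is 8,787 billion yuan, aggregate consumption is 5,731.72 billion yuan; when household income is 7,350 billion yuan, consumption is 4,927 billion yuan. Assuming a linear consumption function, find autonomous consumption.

a = 811

MPC = ΔC/ΔY = (5731.72 − 4927)/(8787 − 7350) = 804.72/1437 = 0.56
a = C − MPC·Y = 4927 − 0.56(7350) = 4927 − 4116 = 811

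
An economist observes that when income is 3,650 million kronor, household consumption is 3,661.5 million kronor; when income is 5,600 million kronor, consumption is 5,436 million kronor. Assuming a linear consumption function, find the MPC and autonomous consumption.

MPC = ΔC/ΔY = (5436 − 3661.5)/(5600 − 3650) = 1774.5/1950 = 0.91
a = C − MPC·Y = 3661.5 − 0.91(3650) = 3661.5 − 3321.5 = 340

MPC = 0.91; a = 340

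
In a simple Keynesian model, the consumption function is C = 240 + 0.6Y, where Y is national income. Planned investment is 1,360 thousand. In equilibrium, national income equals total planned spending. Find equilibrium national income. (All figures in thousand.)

Y = C + I = 240 + 0.6Y + 1360
Y − 0.6Y = 1600
0.4Y = 1600, so Y = 1600/0.4 = 4000

Y = 4000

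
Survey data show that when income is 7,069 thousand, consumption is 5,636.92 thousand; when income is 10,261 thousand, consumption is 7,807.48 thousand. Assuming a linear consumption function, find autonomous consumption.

MPC = ΔC/ΔY = (7807.48 − 5636.92)/(10261 − 7069) = 2170.56/3192 = 0.68
a = C − MPC·Y = 5636.92 − 0.68(7069) = 5636.92 − 4806.92 = 830

a = 830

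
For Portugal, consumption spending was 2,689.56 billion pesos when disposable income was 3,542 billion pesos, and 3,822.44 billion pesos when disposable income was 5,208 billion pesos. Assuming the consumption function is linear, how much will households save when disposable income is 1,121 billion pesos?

S = 77.72

MPC = (3822.44 − 2689.56)/(5208 − 3542) = 1132.88/1666 = 0.68
a = 2689.56 − 0.68(3542) = 2689.56 − 2408.56 = 281
C = 281 + 0.68(1121) = 1043.28
S = 1121 − 1043.28 = 77.72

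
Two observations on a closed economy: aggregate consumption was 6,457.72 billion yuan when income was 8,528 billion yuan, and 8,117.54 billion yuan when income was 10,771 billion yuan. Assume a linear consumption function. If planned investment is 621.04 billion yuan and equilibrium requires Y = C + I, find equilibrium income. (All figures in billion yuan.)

Y = 2954

MPC = (8117.54 − 6457.72)/(10771 − 8528) = 1659.82/2243 = 0.74
a = 6457.72 − 0.74(8528) = 147
Equilibrium: Y = 147 + 0.74Y + 621.04
0.26Y = 768.04, so Y = 768.04/0.26 = 2954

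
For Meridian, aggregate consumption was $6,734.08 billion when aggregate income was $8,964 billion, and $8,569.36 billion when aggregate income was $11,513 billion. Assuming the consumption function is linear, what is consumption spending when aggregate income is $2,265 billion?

C = 1910.8

MPC = (8569.36 − 6734.08)/(11513 − 8964) = 1835.28/2549 = 0.72
a = 6734.08 − 0.72(8964) = 6734.08 − 6454.08 = 280
C = 280 + 0.72(2265) = 280 + 1630.8 = 1910.8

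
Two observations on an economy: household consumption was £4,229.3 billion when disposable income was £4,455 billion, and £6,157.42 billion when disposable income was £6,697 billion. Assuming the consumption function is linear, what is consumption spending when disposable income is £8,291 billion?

C = 7528.26

MPC = (6157.42 − 4229.3)/(6697 − 4455) = 1928.12/2242 = 0.86
a = 4229.3 − 0.86(4455) = 4229.3 − 3831.3 = 398
C = 398 + 0.86(8291) = 398 + 7130.26 = 7528.26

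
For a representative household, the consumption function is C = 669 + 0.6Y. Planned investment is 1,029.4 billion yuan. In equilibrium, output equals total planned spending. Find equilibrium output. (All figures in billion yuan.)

Y = C + I = 669 + 0.6Y + 1029.4
Y − 0.6Y = 1698.4
0.4Y = 1698.4, so Y = 1698.4/0.4 = 4246

Y = 4246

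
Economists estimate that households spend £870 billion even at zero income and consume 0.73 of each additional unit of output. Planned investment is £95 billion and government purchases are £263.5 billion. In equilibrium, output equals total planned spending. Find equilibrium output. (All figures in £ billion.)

Y = 4550

Y = C + I + G = 870 + 0.73Y + 95 + 263.5
Y − 0.73Y = 1228.5
0.27Y = 1228.5, so Y = 1228.5/0.27 = 4550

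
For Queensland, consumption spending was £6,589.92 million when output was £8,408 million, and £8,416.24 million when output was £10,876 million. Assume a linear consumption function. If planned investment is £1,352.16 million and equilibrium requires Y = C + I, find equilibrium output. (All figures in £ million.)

MPC = (8416.24 − 6589.92)/(10876 − 8408) = 1826.32/2468 = 0.74
a = 6589.92 − 0.74(8408) = 368
Equilibrium: Y = 368 + 0.74Y + 1352.16
0.26Y = 1720.16, so Y = 1720.16/0.26 = 6616

Y = 6616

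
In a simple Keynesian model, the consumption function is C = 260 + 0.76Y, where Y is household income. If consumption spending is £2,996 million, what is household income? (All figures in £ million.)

Y = 3600

260 + 0.76Y = 2996
0.76Y = 2736, so Y = 2736/0.76 = 3600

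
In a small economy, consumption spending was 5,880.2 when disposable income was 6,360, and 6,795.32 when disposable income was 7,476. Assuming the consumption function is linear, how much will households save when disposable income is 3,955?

S = 46.9

MPC = (6795.32 − 5880.2)/(7476 − 6360) = 915.12/1116 = 0.82
a = 5880.2 − 0.82(6360) = 5880.2 − 5215.2 = 665
C = 665 + 0.82(3955) = 3908.1
S = 3955 − 3908.1 = 46.9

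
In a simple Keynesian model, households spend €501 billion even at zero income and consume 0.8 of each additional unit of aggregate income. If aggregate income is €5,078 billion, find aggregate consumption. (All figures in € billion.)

C = 501 + 0.8(5078) = 501 + 4062.4 = 4563.4

C = 4563.4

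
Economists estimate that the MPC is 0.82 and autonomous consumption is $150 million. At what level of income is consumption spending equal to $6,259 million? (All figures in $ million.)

Y = 7450

150 + 0.82Y = 6259
0.82Y = 6109, so Y = 6109/0.82 = 7450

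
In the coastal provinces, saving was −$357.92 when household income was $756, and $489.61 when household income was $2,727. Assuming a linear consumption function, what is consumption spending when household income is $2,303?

C = 1995.71

MPS = ΔS/ΔY = (489.61 − (-357.92))/(2727 − 756) = 847.53/1971 = 0.43
MPC = 1 − MPS = 0.57
Autonomous saving = -357.92 − 0.43(756) = -683, so a = 683
C = 683 + 0.57(2303) = 683 + 1312.71 = 1995.71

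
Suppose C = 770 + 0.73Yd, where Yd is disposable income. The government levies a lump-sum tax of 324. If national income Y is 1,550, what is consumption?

Yd = Y − T = 1550 − 324 = 1226
C = 770 + 0.73(1226) = 770 + 894.98 = 1664.98

C = 1664.98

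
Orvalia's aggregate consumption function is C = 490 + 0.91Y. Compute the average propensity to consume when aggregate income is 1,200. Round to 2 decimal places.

APC = 1.32

C = 490 + 0.91(1200) = 1582
APC = C/Y = 1582/1200 = 1.32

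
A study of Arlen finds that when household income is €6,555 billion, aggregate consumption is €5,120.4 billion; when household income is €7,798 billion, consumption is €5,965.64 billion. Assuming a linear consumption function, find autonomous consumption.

MPC = ΔC/ΔY = (5965.64 − 5120.4)/(7798 − 6555) = 845.24/1243 = 0.68
a = C − MPC·Y = 5120.4 − 0.68(6555) = 5120.4 − 4457.4 = 663

a = 663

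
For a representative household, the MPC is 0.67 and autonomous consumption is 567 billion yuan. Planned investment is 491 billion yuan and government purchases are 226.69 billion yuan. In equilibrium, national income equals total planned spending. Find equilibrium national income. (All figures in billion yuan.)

Y = C + I + G = 567 + 0.67Y + 491 + 226.69
Y − 0.67Y = 1284.69
0.33Y = 1284.69, so Y = 1284.69/0.33 = 3893

Y = 3893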